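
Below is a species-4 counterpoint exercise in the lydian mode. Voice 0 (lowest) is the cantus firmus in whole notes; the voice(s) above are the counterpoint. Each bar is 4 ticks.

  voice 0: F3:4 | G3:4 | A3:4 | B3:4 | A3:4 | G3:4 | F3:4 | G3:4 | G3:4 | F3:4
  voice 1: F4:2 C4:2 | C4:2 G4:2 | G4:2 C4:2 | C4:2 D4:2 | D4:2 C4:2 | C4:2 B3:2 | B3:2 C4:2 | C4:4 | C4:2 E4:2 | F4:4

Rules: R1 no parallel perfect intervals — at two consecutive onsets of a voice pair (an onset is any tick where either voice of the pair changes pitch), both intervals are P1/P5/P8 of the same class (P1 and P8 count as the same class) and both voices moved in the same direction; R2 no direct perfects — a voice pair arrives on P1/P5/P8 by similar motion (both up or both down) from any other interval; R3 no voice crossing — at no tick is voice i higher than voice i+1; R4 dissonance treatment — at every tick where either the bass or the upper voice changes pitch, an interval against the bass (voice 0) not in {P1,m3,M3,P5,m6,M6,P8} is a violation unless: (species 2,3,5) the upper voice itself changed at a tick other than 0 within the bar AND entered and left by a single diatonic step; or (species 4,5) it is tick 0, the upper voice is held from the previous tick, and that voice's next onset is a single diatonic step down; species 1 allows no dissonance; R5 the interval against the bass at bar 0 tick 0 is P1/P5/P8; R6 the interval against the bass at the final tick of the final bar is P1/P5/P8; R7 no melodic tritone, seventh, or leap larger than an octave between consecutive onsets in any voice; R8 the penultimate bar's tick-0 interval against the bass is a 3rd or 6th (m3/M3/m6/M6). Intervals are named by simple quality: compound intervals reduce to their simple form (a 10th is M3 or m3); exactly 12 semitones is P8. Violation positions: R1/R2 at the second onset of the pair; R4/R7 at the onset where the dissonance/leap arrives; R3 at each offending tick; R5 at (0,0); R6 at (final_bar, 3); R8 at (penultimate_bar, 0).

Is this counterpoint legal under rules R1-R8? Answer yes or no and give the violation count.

bar 0: v0=F3 v1=F4 (P8)
bar 1: v0=G3 v1=C4 (P4)
bar 2: v0=A3 v1=G4 (m7)
bar 3: v0=B3 v1=C4 (m2)
bar 4: v0=A3 v1=D4 (P4)
bar 5: v0=G3 v1=C4 (P4)
bar 6: v0=F3 v1=B3 (TT)
bar 7: v0=G3 v1=C4 (P4)
bar 8: v0=G3 v1=C4 (P4)
bar 9: v0=F3 v1=F4 (P8)
  R4 @ bar1.0: G3/C4 P4 untreated
  R4 @ bar2.0: A3/G4 m7 untreated
  R4 @ bar3.0: B3/C4 m2 untreated
  R4 @ bar6.0: F3/B3 TT untreated
  R4 @ bar7.0: G3/C4 P4 untreated
  R8 @ bar8.0: penult P4 not 3rd/6th

No (6 violations)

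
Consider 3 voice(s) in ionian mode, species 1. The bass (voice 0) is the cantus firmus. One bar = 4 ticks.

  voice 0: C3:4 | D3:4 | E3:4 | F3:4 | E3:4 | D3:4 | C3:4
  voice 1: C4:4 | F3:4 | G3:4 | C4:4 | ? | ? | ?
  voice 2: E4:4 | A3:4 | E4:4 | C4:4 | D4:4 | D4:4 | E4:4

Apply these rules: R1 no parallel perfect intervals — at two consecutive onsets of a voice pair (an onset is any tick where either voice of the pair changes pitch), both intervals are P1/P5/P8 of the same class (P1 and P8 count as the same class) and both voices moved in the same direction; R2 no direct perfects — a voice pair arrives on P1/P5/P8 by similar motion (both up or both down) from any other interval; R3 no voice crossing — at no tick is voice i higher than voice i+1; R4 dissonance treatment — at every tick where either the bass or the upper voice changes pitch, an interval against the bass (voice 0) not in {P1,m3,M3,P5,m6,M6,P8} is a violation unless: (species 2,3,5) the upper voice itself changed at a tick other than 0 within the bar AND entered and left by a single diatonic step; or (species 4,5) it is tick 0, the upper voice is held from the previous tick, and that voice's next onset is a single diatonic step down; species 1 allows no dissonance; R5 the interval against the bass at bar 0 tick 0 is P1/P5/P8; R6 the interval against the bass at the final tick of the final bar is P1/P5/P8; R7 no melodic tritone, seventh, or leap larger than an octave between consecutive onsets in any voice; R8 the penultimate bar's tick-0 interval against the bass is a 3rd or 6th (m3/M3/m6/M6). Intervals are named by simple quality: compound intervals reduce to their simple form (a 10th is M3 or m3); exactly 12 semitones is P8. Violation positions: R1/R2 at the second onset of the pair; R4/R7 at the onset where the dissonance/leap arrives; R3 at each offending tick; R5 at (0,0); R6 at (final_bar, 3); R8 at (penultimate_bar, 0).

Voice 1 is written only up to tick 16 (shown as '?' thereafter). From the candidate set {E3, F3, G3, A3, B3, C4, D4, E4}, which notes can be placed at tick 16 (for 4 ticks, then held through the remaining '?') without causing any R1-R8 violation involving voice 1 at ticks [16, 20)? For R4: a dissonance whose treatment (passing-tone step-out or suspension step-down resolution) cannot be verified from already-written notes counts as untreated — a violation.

E3: violates R2
F3: violates R4
G3: legal
A3: violates R4
B3: violates R1
C4: legal
D4: violates R1,R4
E4: violates R3

{C4, G3}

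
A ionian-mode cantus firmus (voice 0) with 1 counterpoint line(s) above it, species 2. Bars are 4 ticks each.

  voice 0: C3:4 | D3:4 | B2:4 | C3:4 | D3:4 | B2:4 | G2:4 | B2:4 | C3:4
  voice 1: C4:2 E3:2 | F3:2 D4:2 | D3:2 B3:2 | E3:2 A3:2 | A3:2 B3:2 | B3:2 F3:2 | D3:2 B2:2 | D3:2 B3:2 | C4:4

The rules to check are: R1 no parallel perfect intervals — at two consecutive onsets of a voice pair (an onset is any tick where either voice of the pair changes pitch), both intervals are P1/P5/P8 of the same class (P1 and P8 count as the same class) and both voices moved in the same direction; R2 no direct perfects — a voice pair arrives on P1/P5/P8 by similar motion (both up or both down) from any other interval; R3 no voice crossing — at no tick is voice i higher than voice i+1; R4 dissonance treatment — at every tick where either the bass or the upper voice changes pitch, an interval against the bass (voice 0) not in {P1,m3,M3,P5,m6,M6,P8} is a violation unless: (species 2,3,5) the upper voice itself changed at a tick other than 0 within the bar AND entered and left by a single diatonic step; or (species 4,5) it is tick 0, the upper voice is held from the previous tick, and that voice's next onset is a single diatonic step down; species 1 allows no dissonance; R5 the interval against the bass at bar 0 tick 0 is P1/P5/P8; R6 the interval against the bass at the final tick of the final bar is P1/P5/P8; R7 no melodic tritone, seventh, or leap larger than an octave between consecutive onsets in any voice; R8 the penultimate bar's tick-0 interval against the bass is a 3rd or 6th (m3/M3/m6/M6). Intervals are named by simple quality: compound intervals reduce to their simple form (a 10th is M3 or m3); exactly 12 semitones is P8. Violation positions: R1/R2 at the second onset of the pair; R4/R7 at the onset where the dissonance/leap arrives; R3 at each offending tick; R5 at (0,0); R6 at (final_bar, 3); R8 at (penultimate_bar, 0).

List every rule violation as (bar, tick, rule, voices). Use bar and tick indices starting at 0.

(5, 2, R4, (0, 1))
(5, 2, R7, (1,))
(6, 0, R2, (0, 1))
(8, 0, R1, (0, 1))

bar 0: v0=C3 v1=C4 downbeat P8
bar 1: v0=D3 v1=F3 downbeat m3
bar 2: v0=B2 v1=D3 downbeat m3
bar 3: v0=C3 v1=E3 downbeat M3
bar 4: v0=D3 v1=A3 downbeat P5
bar 5: v0=B2 v1=B3 downbeat P8
bar 6: v0=G2 v1=D3 downbeat P5
bar 7: v0=B2 v1=D3 downbeat m3
bar 8: v0=C3 v1=C4 downbeat P8
  -> R4 @ bar 5 tick 2 v(0, 1): B2/F3 TT untreated
  -> R7 @ bar 5 tick 2 v(1,): B3->F3 leap 6st
  -> R2 @ bar 6 tick 0 v(0, 1): B2/F3 TT -> G2/D3 P5 similar
  -> R1 @ bar 8 tick 0 v(0, 1): B2/B3 P8 -> C3/C4 P8 similar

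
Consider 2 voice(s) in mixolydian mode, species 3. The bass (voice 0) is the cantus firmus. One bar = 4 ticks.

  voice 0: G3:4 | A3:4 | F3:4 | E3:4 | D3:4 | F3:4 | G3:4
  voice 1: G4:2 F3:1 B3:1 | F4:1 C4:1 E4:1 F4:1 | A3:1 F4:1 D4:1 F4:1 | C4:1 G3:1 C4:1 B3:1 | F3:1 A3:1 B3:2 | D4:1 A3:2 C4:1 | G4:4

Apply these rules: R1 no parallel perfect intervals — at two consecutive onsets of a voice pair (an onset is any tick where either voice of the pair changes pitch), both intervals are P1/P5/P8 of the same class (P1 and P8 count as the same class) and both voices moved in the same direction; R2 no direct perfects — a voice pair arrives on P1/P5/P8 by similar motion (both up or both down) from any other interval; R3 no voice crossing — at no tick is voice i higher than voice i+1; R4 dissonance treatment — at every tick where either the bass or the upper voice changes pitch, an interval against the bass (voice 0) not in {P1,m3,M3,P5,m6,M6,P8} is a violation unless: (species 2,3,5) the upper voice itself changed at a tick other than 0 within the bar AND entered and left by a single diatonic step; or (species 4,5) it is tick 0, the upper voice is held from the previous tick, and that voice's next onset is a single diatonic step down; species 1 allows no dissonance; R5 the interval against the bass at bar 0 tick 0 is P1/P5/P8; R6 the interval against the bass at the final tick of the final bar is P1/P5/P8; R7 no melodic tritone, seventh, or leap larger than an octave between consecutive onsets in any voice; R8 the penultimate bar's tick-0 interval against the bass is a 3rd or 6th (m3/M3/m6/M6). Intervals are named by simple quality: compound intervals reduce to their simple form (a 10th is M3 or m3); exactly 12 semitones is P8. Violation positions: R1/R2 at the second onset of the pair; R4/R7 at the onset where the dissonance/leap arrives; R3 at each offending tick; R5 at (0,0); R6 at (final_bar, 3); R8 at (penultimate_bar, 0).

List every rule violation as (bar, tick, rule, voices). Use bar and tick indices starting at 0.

bar 0: v0=G3 v1=G4 downbeat P8
bar 1: v0=A3 v1=F4 downbeat m6
bar 2: v0=F3 v1=A3 downbeat M3
bar 3: v0=E3 v1=C4 downbeat m6
bar 4: v0=D3 v1=F3 downbeat m3
bar 5: v0=F3 v1=D4 downbeat M6
bar 6: v0=G3 v1=G4 downbeat P8
  -> R3 @ bar 0 tick 2 v(0, 1): G3 above F3
  -> R4 @ bar 0 tick 2 v(0, 1): G3/F3 M2 untreated
  -> R7 @ bar 0 tick 2 v(1,): G4->F3 leap 14st
  -> R7 @ bar 0 tick 3 v(1,): F3->B3 leap 6st
  -> R7 @ bar 1 tick 0 v(1,): B3->F4 leap 6st
  -> R7 @ bar 4 tick 0 v(1,): B3->F3 leap 6st
  -> R2 @ bar 6 tick 0 v(0, 1): F3/C4 P5 -> G3/G4 P8 similar

(0, 2, R3, (0, 1))
(0, 2, R4, (0, 1))
(0, 2, R7, (1,))
(0, 3, R7, (1,))
(1, 0, R7, (1,))
(4, 0, R7, (1,))
(6, 0, R2, (0, 1))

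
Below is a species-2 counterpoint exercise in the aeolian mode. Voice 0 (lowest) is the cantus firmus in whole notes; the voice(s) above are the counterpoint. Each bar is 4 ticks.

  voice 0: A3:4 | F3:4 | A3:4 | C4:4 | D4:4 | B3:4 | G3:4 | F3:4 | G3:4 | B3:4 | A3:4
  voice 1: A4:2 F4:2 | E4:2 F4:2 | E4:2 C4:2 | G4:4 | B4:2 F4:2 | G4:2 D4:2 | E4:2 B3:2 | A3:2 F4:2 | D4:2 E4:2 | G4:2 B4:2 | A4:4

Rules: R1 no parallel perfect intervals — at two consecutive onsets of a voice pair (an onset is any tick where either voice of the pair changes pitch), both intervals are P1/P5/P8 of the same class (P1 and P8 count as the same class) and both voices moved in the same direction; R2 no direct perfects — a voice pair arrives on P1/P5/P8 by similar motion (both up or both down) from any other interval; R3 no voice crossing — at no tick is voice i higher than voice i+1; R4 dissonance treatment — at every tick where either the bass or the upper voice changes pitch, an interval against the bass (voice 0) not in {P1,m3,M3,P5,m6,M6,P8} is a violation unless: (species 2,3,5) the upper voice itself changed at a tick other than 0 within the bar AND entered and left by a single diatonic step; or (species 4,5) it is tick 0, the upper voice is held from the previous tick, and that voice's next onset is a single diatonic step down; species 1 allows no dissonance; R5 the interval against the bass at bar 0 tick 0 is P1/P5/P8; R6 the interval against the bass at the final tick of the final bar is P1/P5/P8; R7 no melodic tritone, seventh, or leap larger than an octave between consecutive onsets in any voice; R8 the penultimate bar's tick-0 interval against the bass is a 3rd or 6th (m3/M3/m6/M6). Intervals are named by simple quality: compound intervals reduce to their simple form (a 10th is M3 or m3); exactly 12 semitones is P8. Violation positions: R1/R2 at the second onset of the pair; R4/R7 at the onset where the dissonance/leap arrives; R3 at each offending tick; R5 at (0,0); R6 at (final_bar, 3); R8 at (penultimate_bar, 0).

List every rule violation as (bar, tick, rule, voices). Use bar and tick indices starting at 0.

(1, 0, R4, (0, 1))
(3, 0, R2, (0, 1))
(4, 2, R7, (1,))
(10, 0, R1, (0, 1))

bar 0: v0=A3 v1=A4 downbeat P8
bar 1: v0=F3 v1=E4 downbeat M7
bar 2: v0=A3 v1=E4 downbeat P5
bar 3: v0=C4 v1=G4 downbeat P5
bar 4: v0=D4 v1=B4 downbeat M6
bar 5: v0=B3 v1=G4 downbeat m6
bar 6: v0=G3 v1=E4 downbeat M6
bar 7: v0=F3 v1=A3 downbeat M3
bar 8: v0=G3 v1=D4 downbeat P5
bar 9: v0=B3 v1=G4 downbeat m6
bar 10: v0=A3 v1=A4 downbeat P8
  -> R4 @ bar 1 tick 0 v(0, 1): F3/E4 M7 untreated
  -> R2 @ bar 3 tick 0 v(0, 1): A3/C4 m3 -> C4/G4 P5 similar
  -> R7 @ bar 4 tick 2 v(1,): B4->F4 leap 6st
  -> R1 @ bar 10 tick 0 v(0, 1): B3/B4 P8 -> A3/A4 P8 similar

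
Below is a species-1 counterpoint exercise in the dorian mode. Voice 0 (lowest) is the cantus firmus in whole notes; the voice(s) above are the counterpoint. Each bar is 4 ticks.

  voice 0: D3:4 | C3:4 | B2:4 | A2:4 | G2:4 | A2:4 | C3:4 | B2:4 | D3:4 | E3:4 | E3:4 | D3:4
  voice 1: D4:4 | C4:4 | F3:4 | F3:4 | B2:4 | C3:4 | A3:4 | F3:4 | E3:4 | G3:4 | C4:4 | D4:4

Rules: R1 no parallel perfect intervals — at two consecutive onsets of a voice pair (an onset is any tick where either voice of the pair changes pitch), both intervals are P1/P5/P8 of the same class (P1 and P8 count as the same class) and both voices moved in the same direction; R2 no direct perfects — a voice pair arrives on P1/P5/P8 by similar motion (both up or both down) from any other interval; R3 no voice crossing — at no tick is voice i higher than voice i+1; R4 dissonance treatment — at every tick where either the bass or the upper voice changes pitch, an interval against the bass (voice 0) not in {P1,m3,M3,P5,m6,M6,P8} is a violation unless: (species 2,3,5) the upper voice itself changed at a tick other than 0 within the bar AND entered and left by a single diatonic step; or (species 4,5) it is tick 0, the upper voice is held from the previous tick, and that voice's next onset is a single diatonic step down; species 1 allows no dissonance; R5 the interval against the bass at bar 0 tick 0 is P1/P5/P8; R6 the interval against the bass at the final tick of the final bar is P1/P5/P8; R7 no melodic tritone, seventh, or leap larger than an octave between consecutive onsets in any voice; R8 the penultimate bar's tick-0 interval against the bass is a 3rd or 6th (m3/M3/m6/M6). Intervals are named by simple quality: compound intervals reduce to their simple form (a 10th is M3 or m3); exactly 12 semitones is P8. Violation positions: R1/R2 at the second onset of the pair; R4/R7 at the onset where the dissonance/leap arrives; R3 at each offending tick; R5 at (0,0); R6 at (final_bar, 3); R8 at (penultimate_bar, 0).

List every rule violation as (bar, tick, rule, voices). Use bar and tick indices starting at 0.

(1, 0, R1, (0, 1))
(2, 0, R4, (0, 1))
(4, 0, R7, (1,))
(7, 0, R4, (0, 1))
(8, 0, R4, (0, 1))

bar 0: v0=D3 v1=D4 downbeat P8
bar 1: v0=C3 v1=C4 downbeat P8
bar 2: v0=B2 v1=F3 downbeat TT
bar 3: v0=A2 v1=F3 downbeat m6
bar 4: v0=G2 v1=B2 downbeat M3
bar 5: v0=A2 v1=C3 downbeat m3
bar 6: v0=C3 v1=A3 downbeat M6
bar 7: v0=B2 v1=F3 downbeat TT
bar 8: v0=D3 v1=E3 downbeat M2
bar 9: v0=E3 v1=G3 downbeat m3
bar 10: v0=E3 v1=C4 downbeat m6
bar 11: v0=D3 v1=D4 downbeat P8
  -> R1 @ bar 1 tick 0 v(0, 1): D3/D4 P8 -> C3/C4 P8 similar
  -> R4 @ bar 2 tick 0 v(0, 1): B2/F3 TT untreated
  -> R7 @ bar 4 tick 0 v(1,): F3->B2 leap 6st
  -> R4 @ bar 7 tick 0 v(0, 1): B2/F3 TT untreated
  -> R4 @ bar 8 tick 0 v(0, 1): D3/E3 M2 untreated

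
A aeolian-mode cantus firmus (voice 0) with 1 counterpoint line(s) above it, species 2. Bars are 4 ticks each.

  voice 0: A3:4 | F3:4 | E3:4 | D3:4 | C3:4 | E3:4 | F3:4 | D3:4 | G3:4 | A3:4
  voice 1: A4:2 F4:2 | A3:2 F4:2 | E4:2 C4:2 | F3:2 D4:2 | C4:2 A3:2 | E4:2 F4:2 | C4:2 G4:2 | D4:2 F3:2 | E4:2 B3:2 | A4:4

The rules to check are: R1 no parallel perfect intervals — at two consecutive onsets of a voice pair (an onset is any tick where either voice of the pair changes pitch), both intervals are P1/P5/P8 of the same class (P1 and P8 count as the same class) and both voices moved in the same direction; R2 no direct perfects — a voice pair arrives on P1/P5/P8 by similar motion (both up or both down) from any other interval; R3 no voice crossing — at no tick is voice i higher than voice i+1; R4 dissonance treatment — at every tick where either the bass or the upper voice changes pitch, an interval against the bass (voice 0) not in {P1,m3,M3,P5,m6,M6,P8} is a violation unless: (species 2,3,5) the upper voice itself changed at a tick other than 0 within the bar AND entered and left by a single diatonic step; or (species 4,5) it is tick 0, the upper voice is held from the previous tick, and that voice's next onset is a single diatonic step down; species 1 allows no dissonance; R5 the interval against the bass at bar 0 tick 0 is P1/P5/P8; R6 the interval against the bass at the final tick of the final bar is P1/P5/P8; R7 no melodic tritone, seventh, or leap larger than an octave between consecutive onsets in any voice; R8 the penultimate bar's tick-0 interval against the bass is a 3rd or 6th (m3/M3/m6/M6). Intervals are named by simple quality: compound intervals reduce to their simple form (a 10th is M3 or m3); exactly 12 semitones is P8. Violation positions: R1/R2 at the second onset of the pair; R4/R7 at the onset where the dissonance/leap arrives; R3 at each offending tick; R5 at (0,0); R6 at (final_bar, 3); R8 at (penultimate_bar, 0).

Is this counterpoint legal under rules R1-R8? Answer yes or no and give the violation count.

bar 0: v0=A3 v1=A4 (P8)
bar 1: v0=F3 v1=A3 (M3)
bar 2: v0=E3 v1=E4 (P8)
bar 3: v0=D3 v1=F3 (m3)
bar 4: v0=C3 v1=C4 (P8)
bar 5: v0=E3 v1=E4 (P8)
bar 6: v0=F3 v1=C4 (P5)
bar 7: v0=D3 v1=D4 (P8)
bar 8: v0=G3 v1=E4 (M6)
bar 9: v0=A3 v1=A4 (P8)
  R1 @ bar2.0: F3/F4 P8 -> E3/E4 P8 similar
  R1 @ bar4.0: D3/D4 P8 -> C3/C4 P8 similar
  R2 @ bar5.0: C3/A3 M6 -> E3/E4 P8 similar
  R4 @ bar5.2: E3/F4 m2 untreated
  R4 @ bar6.2: F3/G4 M2 untreated
  R2 @ bar7.0: F3/G4 M2 -> D3/D4 P8 similar
  R7 @ bar8.0: F3->E4 leap 11st
  R2 @ bar9.0: G3/B3 M3 -> A3/A4 P8 similar
  R7 @ bar9.0: B3->A4 leap 10st

No (9 violations)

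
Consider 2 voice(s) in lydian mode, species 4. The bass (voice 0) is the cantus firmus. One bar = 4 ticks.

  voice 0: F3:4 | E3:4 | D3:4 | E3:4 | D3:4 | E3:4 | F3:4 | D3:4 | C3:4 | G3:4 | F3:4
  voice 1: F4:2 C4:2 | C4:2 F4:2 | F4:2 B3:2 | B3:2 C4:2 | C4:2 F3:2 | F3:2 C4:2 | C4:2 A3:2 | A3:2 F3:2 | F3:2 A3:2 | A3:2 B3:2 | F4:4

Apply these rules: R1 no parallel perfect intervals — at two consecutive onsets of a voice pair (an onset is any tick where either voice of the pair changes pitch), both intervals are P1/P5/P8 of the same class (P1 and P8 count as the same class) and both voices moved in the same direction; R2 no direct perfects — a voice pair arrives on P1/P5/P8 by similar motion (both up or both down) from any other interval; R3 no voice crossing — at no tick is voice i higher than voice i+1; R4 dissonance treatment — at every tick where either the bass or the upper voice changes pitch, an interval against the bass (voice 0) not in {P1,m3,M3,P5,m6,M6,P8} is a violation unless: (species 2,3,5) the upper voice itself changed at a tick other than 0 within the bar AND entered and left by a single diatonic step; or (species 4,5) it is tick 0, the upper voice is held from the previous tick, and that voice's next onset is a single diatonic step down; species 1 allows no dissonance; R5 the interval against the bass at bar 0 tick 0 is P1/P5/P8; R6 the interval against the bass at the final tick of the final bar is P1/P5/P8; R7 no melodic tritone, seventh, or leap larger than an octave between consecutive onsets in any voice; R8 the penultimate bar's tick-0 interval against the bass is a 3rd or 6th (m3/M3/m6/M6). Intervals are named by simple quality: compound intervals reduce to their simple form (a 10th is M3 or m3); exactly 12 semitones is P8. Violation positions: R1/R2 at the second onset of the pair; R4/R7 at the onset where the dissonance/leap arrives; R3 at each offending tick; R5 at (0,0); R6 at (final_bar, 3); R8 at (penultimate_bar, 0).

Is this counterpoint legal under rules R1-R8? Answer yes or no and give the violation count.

No (8 violations)

bar 0: v0=F3 v1=F4 (P8)
bar 1: v0=E3 v1=C4 (m6)
bar 2: v0=D3 v1=F4 (m3)
bar 3: v0=E3 v1=B3 (P5)
bar 4: v0=D3 v1=C4 (m7)
bar 5: v0=E3 v1=F3 (m2)
bar 6: v0=F3 v1=C4 (P5)
bar 7: v0=D3 v1=A3 (P5)
bar 8: v0=C3 v1=F3 (P4)
bar 9: v0=G3 v1=A3 (M2)
bar 10: v0=F3 v1=F4 (P8)
  R4 @ bar1.2: E3/F4 m2 untreated
  R7 @ bar2.2: F4->B3 leap 6st
  R4 @ bar4.0: D3/C4 m7 untreated
  R4 @ bar5.0: E3/F3 m2 untreated
  R4 @ bar8.0: C3/F3 P4 untreated
  R4 @ bar9.0: G3/A3 M2 untreated
  R8 @ bar9.0: penult M2 not 3rd/6th
  R7 @ bar10.0: B3->F4 leap 6st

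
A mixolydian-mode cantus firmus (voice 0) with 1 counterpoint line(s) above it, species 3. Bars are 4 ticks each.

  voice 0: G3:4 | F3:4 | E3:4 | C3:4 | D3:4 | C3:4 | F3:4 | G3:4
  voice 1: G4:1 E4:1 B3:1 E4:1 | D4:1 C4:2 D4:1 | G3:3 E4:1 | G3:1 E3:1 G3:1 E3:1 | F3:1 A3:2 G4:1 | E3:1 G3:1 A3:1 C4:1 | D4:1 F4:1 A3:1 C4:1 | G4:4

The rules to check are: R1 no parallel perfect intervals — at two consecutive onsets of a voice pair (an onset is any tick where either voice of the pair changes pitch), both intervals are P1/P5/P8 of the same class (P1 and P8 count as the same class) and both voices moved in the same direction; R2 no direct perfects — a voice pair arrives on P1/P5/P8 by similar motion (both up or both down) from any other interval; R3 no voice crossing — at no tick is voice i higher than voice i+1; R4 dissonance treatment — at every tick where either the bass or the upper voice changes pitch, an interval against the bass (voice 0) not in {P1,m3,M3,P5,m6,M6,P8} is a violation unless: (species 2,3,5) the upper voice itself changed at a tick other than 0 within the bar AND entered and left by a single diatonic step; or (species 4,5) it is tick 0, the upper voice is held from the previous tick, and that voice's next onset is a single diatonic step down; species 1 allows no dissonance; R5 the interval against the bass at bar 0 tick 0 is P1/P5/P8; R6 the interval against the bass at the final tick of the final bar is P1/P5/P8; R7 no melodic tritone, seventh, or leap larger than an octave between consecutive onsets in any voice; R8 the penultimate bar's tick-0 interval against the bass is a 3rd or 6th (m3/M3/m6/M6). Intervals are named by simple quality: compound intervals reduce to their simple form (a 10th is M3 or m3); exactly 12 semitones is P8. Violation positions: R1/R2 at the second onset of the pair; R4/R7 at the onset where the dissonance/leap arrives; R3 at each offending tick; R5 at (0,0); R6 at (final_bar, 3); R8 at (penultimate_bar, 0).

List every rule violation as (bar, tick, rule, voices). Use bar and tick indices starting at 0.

(3, 0, R2, (0, 1))
(4, 3, R4, (0, 1))
(4, 3, R7, (1,))
(5, 0, R7, (1,))
(7, 0, R2, (0, 1))

bar 0: v0=G3 v1=G4 downbeat P8
bar 1: v0=F3 v1=D4 downbeat M6
bar 2: v0=E3 v1=G3 downbeat m3
bar 3: v0=C3 v1=G3 downbeat P5
bar 4: v0=D3 v1=F3 downbeat m3
bar 5: v0=C3 v1=E3 downbeat M3
bar 6: v0=F3 v1=D4 downbeat M6
bar 7: v0=G3 v1=G4 downbeat P8
  -> R2 @ bar 3 tick 0 v(0, 1): E3/E4 P8 -> C3/G3 P5 similar
  -> R4 @ bar 4 tick 3 v(0, 1): D3/G4 P4 untreated
  -> R7 @ bar 4 tick 3 v(1,): A3->G4 leap 10st
  -> R7 @ bar 5 tick 0 v(1,): G4->E3 leap 15st
  -> R2 @ bar 7 tick 0 v(0, 1): F3/C4 P5 -> G3/G4 P8 similar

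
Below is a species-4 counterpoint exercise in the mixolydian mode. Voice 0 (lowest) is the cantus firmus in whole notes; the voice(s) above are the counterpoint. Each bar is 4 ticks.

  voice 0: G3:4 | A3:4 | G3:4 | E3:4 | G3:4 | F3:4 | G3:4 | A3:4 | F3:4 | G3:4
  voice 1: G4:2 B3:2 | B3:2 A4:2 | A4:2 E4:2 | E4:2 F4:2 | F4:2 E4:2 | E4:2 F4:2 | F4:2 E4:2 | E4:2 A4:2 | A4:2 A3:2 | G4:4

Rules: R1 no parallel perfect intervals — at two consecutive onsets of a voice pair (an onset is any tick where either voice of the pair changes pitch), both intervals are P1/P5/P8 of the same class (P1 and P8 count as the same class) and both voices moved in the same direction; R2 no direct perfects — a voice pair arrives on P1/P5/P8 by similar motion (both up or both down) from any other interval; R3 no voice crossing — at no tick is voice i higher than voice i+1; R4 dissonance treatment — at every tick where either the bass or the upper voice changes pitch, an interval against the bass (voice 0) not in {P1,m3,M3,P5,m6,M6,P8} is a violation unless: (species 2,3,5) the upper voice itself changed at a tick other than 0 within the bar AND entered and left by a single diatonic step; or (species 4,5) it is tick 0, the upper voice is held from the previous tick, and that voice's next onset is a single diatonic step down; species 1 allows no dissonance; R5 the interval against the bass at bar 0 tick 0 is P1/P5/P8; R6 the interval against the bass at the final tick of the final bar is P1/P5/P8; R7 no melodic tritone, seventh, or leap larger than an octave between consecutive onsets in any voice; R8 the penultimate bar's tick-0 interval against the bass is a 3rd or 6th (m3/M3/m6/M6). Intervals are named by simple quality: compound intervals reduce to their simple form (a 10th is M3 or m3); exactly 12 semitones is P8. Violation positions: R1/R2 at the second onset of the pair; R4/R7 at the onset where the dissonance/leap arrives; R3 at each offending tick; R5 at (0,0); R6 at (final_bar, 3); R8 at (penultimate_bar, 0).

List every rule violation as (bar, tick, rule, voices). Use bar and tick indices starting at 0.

(1, 0, R4, (0, 1))
(1, 2, R7, (1,))
(2, 0, R4, (0, 1))
(3, 2, R4, (0, 1))
(5, 0, R4, (0, 1))
(9, 0, R2, (0, 1))
(9, 0, R7, (1,))

bar 0: v0=G3 v1=G4 downbeat P8
bar 1: v0=A3 v1=B3 downbeat M2
bar 2: v0=G3 v1=A4 downbeat M2
bar 3: v0=E3 v1=E4 downbeat P8
bar 4: v0=G3 v1=F4 downbeat m7
bar 5: v0=F3 v1=E4 downbeat M7
bar 6: v0=G3 v1=F4 downbeat m7
bar 7: v0=A3 v1=E4 downbeat P5
bar 8: v0=F3 v1=A4 downbeat M3
bar 9: v0=G3 v1=G4 downbeat P8
  -> R4 @ bar 1 tick 0 v(0, 1): A3/B3 M2 untreated
  -> R7 @ bar 1 tick 2 v(1,): B3->A4 leap 10st
  -> R4 @ bar 2 tick 0 v(0, 1): G3/A4 M2 untreated
  -> R4 @ bar 3 tick 2 v(0, 1): E3/F4 m2 untreated
  -> R4 @ bar 5 tick 0 v(0, 1): F3/E4 M7 untreated
  -> R2 @ bar 9 tick 0 v(0, 1): F3/A3 M3 -> G3/G4 P8 similar
  -> R7 @ bar 9 tick 0 v(1,): A3->G4 leap 10st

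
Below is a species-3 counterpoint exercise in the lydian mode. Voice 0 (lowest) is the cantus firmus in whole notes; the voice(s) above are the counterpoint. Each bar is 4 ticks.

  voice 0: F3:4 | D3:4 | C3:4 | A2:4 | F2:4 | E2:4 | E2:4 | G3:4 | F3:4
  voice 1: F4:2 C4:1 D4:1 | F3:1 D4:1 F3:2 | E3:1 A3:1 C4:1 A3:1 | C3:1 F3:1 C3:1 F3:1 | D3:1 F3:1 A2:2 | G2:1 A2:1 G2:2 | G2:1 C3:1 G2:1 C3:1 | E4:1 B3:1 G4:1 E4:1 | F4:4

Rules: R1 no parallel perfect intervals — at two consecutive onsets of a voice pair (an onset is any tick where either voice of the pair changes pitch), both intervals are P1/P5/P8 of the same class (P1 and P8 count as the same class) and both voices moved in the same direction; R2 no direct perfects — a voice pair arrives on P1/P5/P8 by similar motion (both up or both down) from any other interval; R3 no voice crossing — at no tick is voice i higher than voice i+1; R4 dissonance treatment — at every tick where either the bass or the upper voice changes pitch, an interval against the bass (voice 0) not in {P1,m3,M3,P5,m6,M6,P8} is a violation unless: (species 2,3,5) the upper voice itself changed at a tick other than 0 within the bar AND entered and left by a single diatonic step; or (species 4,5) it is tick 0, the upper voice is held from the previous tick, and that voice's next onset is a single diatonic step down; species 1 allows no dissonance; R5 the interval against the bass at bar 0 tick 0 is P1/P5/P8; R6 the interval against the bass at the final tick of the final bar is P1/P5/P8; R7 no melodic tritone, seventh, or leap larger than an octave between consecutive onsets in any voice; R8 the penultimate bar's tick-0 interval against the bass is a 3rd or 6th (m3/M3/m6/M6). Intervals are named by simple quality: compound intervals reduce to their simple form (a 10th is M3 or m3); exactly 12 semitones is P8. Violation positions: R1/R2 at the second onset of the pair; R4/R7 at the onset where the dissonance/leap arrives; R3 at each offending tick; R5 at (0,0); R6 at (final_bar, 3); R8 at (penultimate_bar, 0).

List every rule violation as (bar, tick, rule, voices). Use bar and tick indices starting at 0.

bar 0: v0=F3 v1=F4 downbeat P8
bar 1: v0=D3 v1=F3 downbeat m3
bar 2: v0=C3 v1=E3 downbeat M3
bar 3: v0=A2 v1=C3 downbeat m3
bar 4: v0=F2 v1=D3 downbeat M6
bar 5: v0=E2 v1=G2 downbeat m3
bar 6: v0=E2 v1=G2 downbeat m3
bar 7: v0=G3 v1=E4 downbeat M6
bar 8: v0=F3 v1=F4 downbeat P8
  -> R7 @ bar 7 tick 0 v(0,): E2->G3 leap 15st
  -> R7 @ bar 7 tick 0 v(1,): C3->E4 leap 16st

(7, 0, R7, (0,))
(7, 0, R7, (1,))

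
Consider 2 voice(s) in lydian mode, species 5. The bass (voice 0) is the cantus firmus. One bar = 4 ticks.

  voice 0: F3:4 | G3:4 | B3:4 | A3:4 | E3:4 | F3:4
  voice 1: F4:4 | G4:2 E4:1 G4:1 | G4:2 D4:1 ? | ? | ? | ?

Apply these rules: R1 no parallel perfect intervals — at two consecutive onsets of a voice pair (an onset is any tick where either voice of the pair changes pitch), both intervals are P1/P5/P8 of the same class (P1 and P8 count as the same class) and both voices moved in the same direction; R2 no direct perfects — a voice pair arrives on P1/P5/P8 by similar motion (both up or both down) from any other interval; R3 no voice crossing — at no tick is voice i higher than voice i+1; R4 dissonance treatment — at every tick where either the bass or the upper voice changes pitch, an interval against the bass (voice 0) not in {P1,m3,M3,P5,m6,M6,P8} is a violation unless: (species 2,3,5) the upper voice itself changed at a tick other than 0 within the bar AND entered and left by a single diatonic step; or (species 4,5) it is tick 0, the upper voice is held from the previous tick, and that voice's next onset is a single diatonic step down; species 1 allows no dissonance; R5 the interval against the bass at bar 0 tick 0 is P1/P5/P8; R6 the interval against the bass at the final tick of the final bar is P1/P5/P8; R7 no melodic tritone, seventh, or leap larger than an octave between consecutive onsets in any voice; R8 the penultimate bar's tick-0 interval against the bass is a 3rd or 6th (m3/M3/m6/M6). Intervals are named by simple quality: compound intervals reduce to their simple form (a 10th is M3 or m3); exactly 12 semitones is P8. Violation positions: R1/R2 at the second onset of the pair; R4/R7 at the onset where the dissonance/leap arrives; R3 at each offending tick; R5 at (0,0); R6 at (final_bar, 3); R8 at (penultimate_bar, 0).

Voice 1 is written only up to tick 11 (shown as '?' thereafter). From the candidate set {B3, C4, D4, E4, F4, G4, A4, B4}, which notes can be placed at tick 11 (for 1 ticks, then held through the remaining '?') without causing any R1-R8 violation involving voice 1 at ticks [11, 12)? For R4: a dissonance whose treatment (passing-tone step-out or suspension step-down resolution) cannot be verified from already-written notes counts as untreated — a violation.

B3: legal
C4: violates R4
D4: legal
E4: violates R4
F4: violates R4
G4: legal
A4: violates R4
B4: legal

{B3, B4, D4, G4}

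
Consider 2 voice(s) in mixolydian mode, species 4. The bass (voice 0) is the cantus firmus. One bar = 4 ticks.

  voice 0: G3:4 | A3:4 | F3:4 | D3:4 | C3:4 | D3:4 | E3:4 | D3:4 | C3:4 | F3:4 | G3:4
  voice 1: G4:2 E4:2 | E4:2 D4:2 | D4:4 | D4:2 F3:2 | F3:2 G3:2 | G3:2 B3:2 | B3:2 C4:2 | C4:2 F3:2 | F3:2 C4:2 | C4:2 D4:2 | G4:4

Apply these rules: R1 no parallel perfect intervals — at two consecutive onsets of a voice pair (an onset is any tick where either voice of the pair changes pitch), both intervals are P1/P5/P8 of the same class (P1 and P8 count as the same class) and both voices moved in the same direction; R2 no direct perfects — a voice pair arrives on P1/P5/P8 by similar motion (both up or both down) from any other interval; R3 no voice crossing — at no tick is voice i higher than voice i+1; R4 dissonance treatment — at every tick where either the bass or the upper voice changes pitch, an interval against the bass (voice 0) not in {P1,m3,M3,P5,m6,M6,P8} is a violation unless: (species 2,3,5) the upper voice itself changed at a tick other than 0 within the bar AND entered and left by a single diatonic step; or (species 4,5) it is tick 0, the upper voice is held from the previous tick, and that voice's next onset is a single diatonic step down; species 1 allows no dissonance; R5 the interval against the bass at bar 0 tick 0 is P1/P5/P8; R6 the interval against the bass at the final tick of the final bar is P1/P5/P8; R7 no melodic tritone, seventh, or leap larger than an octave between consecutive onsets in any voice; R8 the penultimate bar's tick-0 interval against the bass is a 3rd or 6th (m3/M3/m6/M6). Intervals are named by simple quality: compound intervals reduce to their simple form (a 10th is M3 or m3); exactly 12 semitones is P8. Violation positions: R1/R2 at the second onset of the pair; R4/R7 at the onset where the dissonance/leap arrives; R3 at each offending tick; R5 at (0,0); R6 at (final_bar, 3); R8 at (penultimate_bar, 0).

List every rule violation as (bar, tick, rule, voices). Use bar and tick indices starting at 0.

bar 0: v0=G3 v1=G4 downbeat P8
bar 1: v0=A3 v1=E4 downbeat P5
bar 2: v0=F3 v1=D4 downbeat M6
bar 3: v0=D3 v1=D4 downbeat P8
bar 4: v0=C3 v1=F3 downbeat P4
bar 5: v0=D3 v1=G3 downbeat P4
bar 6: v0=E3 v1=B3 downbeat P5
bar 7: v0=D3 v1=C4 downbeat m7
bar 8: v0=C3 v1=F3 downbeat P4
bar 9: v0=F3 v1=C4 downbeat P5
bar 10: v0=G3 v1=G4 downbeat P8
  -> R4 @ bar 1 tick 2 v(0, 1): A3/D4 P4 untreated
  -> R4 @ bar 4 tick 0 v(0, 1): C3/F3 P4 untreated
  -> R4 @ bar 5 tick 0 v(0, 1): D3/G3 P4 untreated
  -> R4 @ bar 7 tick 0 v(0, 1): D3/C4 m7 untreated
  -> R4 @ bar 8 tick 0 v(0, 1): C3/F3 P4 untreated
  -> R8 @ bar 9 tick 0 v(0, 1): penult P5 not 3rd/6th
  -> R2 @ bar 10 tick 0 v(0, 1): F3/D4 M6 -> G3/G4 P8 similar

(1, 2, R4, (0, 1))
(4, 0, R4, (0, 1))
(5, 0, R4, (0, 1))
(7, 0, R4, (0, 1))
(8, 0, R4, (0, 1))
(9, 0, R8, (0, 1))
(10, 0, R2, (0, 1))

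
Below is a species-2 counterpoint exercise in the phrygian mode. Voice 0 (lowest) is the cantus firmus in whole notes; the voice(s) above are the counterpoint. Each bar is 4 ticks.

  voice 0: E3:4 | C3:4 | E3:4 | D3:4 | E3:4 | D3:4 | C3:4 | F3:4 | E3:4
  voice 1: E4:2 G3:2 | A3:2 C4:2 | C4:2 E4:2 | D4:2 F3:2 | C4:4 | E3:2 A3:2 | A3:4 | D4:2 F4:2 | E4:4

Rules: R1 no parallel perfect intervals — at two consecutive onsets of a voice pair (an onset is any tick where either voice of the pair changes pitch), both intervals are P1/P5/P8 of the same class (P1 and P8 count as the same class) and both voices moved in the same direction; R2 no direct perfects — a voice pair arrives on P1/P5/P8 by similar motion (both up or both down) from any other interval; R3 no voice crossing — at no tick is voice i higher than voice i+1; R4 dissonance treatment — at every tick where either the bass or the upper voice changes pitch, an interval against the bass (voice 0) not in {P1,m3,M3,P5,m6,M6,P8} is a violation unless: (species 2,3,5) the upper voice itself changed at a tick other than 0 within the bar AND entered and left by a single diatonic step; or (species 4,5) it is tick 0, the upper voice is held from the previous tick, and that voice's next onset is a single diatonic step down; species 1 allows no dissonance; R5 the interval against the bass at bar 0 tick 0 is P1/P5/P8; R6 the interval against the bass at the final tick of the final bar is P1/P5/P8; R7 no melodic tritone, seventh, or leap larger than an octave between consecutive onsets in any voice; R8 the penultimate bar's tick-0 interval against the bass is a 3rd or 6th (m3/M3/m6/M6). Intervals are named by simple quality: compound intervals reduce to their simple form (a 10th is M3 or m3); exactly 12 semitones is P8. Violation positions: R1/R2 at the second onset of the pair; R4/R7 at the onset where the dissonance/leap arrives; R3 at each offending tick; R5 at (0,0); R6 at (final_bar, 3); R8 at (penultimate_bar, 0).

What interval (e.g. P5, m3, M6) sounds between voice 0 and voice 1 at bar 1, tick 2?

voice 0=C3 voice 1=C4 -> P8

P8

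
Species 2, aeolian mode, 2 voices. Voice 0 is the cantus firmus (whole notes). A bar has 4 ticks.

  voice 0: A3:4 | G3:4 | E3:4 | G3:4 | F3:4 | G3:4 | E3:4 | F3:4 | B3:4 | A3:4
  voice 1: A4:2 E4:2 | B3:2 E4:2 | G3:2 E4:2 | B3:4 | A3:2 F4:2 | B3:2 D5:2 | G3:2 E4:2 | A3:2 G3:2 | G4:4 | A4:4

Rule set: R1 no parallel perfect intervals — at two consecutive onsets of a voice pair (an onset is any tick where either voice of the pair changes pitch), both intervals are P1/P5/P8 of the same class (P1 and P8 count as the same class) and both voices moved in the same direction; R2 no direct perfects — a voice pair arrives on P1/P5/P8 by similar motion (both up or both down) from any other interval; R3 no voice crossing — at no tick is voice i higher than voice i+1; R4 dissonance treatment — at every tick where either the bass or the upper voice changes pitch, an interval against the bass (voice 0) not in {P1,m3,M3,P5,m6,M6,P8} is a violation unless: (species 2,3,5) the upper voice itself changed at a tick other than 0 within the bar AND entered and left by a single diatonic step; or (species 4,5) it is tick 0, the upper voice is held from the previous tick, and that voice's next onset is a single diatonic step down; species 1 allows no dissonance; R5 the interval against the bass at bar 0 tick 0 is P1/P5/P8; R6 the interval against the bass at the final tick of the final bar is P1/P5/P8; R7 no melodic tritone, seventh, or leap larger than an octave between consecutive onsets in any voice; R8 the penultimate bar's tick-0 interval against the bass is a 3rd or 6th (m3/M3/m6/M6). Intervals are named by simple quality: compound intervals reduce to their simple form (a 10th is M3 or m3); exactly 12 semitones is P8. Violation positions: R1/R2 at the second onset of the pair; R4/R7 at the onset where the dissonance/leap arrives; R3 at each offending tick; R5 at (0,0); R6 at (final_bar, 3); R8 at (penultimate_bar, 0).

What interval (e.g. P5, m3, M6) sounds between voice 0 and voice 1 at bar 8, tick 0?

m6

voice 0=B3 voice 1=G4 -> m6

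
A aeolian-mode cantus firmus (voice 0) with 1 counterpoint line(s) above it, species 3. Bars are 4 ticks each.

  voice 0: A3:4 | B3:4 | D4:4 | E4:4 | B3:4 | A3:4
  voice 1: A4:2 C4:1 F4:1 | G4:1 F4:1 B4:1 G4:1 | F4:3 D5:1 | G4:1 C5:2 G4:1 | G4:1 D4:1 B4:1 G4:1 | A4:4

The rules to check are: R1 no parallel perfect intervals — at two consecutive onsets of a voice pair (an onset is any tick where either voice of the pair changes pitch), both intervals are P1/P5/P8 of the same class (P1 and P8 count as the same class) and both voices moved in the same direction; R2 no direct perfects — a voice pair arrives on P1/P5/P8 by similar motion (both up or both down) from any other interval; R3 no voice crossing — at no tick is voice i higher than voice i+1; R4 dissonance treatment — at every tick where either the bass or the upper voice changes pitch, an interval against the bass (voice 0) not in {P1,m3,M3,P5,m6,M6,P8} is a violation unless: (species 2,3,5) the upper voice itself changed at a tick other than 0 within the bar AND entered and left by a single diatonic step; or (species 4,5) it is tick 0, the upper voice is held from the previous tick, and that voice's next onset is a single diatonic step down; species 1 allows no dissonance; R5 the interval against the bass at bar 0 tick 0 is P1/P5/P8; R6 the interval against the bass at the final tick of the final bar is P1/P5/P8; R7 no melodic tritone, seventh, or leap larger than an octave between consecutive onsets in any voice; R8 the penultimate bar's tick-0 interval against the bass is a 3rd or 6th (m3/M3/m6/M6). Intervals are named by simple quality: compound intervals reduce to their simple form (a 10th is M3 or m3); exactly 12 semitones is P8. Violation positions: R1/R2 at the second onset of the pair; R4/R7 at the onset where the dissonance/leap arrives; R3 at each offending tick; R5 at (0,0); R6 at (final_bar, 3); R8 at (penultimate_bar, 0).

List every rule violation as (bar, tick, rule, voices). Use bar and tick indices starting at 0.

bar 0: v0=A3 v1=A4 downbeat P8
bar 1: v0=B3 v1=G4 downbeat m6
bar 2: v0=D4 v1=F4 downbeat m3
bar 3: v0=E4 v1=G4 downbeat m3
bar 4: v0=B3 v1=G4 downbeat m6
bar 5: v0=A3 v1=A4 downbeat P8
  -> R4 @ bar 1 tick 1 v(0, 1): B3/F4 TT untreated
  -> R7 @ bar 1 tick 2 v(1,): F4->B4 leap 6st

(1, 1, R4, (0, 1))
(1, 2, R7, (1,))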